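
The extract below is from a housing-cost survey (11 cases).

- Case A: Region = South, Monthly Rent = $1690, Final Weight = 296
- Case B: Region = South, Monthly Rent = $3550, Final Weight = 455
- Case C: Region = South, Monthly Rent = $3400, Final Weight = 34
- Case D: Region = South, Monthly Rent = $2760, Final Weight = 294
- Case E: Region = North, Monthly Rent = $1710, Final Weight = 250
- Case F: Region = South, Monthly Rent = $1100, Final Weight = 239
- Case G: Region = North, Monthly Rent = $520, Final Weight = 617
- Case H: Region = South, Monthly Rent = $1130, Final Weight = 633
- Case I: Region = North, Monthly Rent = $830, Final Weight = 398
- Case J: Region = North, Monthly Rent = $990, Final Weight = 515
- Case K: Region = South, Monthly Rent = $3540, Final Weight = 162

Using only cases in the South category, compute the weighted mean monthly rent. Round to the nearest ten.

South rows: A, B, C, D, F, H, K
Weighted sum = 1690×296 + 3550×455 + 3400×34 + 2760×294 + 1100×239 + 1130×633 + 3540×162
  = 500240 + 1615250 + 115600 + 811440 + 262900 + 715290 + 573480 = 4594200
Sum of weights = 296 + 455 + 34 + 294 + 239 + 633 + 162 = 2113
Weighted mean = 4594200 / 2113 = 2174.2546

2170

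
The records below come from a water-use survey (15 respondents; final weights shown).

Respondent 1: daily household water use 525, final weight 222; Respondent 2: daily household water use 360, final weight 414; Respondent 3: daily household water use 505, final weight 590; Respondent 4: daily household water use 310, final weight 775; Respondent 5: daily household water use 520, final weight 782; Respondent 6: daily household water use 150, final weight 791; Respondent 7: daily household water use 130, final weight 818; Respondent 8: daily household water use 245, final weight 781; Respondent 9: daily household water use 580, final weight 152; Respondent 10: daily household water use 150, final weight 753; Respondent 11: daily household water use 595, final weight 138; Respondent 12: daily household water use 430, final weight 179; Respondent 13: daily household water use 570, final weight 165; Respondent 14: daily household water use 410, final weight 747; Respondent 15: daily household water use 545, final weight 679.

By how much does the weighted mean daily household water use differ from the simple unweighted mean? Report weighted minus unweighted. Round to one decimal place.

Unweighted sum = 6025
Unweighted mean = 6025 / 15 = 401.66667
Weighted sum = 2757330
Sum of weights = 7986
Weighted mean = 2757330 / 7986 = 345.27047
Difference (weighted minus unweighted) = -56.396193

-56.4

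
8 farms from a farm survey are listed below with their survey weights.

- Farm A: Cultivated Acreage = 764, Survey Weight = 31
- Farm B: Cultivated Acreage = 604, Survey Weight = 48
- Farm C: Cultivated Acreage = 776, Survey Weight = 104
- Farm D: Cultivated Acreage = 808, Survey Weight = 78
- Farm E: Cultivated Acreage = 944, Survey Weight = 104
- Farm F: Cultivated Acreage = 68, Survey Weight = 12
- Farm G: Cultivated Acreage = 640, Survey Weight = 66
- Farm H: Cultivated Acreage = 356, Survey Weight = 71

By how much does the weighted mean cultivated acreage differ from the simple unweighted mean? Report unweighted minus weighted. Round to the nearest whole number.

Unweighted sum = 764 + 604 + 776 + 808 + 944 + 68 + 640 + 356 = 4960
Unweighted mean = 4960 / 8 = 620
Weighted sum = 764×31 + 604×48 + 776×104 + 808×78 + 944×104 + 68×12 + 640×66 + 356×71
  = 23684 + 28992 + 80704 + 63024 + 98176 + 816 + 42240 + 25276 = 362912
Sum of weights = 31 + 48 + 104 + 78 + 104 + 12 + 66 + 71 = 514
Weighted mean = 362912 / 514 = 706.05447
Difference (unweighted minus weighted) = -86.054475

-86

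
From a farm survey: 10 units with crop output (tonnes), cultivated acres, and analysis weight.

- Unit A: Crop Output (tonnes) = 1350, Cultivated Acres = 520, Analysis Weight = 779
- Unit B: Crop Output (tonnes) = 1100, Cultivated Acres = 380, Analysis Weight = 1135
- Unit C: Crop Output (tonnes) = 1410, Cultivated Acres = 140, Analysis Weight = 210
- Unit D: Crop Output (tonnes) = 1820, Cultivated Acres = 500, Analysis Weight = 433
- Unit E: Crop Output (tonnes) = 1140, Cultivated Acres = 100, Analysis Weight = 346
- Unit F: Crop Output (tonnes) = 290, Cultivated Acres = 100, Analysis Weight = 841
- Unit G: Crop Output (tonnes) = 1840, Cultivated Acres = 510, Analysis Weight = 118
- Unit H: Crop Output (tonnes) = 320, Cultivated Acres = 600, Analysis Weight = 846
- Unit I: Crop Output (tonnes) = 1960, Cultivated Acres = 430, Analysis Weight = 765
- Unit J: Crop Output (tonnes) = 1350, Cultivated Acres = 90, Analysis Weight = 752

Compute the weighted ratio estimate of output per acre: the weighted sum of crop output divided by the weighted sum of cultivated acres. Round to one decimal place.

Σ wᵢ·y = 1350×779 + 1100×1135 + 1410×210 + 1820×433 + 1140×346 + 290×841 + 1840×118 + 320×846 + 1960×765 + 1350×752
  = 7025080
Σ wᵢ·x = 520×779 + 380×1135 + 140×210 + 500×433 + 100×346 + 100×841 + 510×118 + 600×846 + 430×765 + 90×752
  = 2165390
Ratio = 7025080 / 2165390 = 3.2442562

3.2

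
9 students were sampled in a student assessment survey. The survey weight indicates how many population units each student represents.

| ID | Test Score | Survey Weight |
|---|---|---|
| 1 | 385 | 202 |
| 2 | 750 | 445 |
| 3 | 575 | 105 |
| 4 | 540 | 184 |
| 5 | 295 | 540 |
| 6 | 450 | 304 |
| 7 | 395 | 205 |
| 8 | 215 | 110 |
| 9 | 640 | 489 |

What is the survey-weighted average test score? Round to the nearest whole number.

497

Weighted sum = 385×202 + 750×445 + 575×105 + 540×184 + 295×540 + 450×304 + 395×205 + 215×110 + 640×489
  = 77770 + 333750 + 60375 + 99360 + 159300 + 136800 + 80975 + 23650 + 312960 = 1284940
Sum of weights = 2584
Weighted mean = 1284940 / 2584 = 497.2678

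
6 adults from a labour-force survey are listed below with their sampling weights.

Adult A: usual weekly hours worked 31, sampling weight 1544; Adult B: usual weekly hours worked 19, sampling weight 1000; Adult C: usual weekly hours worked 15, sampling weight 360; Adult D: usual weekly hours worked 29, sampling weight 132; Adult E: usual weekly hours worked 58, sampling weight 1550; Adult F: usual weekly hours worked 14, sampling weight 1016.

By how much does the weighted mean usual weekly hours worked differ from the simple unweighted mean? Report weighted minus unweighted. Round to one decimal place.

Unweighted sum = 31 + 19 + 15 + 29 + 58 + 14 = 166
Unweighted mean = 166 / 6 = 27.666667
Weighted sum = 31×1544 + 19×1000 + 15×360 + 29×132 + 58×1550 + 14×1016
  = 47864 + 19000 + 5400 + 3828 + 89900 + 14224 = 180216
Sum of weights = 1544 + 1000 + 360 + 132 + 1550 + 1016 = 5602
Weighted mean = 180216 / 5602 = 32.169939
Difference (weighted minus unweighted) = 4.5032726

4.5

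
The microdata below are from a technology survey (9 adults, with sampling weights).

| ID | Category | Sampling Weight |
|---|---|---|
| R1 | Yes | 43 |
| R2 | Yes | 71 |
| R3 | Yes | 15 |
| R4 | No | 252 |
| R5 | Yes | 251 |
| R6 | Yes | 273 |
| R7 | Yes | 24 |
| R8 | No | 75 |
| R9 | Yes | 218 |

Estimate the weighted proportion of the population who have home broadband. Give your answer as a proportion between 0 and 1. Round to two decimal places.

Sum of weights for 'Yes' = 43 + 71 + 15 + 251 + 273 + 24 + 218 = 895
Total weight = 43 + 71 + 15 + 252 + 251 + 273 + 24 + 75 + 218 = 1222
Weighted proportion = 895 / 1222 = 0.73240589

0.73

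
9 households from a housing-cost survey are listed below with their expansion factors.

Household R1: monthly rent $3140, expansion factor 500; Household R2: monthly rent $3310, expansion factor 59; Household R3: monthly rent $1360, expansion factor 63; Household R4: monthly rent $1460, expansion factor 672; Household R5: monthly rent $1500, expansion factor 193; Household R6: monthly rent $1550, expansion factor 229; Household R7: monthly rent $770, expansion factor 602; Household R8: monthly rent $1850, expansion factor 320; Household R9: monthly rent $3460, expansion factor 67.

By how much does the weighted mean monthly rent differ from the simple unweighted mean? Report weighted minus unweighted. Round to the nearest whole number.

Unweighted sum = 3140 + 3310 + 1360 + 1460 + 1500 + 1550 + 770 + 1850 + 3460 = 18400
Unweighted mean = 18400 / 9 = 2044.4444
Weighted sum = 3140×500 + 3310×59 + 1360×63 + 1460×672 + 1500×193 + 1550×229 + 770×602 + 1850×320 + 3460×67
  = 4763900
Sum of weights = 500 + 59 + 63 + 672 + 193 + 229 + 602 + 320 + 67 = 2705
Weighted mean = 4763900 / 2705 = 1761.146
Difference (weighted minus unweighted) = -283.29842

-283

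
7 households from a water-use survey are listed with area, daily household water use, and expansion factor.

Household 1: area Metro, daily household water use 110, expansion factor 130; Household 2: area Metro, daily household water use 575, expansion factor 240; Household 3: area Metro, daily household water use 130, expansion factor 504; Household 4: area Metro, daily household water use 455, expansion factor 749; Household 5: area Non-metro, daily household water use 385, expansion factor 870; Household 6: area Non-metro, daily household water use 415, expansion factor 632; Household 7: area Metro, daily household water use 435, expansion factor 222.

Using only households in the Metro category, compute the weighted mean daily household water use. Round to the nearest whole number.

Metro rows: 1, 2, 3, 4, 7
Weighted sum = 655185
Sum of weights = 130 + 240 + 504 + 749 + 222 = 1845
Weighted mean = 655185 / 1845 = 355.11382

355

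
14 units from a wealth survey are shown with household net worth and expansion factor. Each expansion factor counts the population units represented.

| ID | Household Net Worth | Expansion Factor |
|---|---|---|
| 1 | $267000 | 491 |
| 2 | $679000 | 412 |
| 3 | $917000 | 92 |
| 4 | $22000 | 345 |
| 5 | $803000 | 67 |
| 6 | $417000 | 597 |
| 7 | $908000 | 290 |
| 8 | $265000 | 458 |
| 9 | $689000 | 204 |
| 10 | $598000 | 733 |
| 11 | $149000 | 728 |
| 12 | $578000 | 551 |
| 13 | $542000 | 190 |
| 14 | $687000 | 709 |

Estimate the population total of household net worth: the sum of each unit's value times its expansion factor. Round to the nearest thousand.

2786142000

Weighted total = 2786142000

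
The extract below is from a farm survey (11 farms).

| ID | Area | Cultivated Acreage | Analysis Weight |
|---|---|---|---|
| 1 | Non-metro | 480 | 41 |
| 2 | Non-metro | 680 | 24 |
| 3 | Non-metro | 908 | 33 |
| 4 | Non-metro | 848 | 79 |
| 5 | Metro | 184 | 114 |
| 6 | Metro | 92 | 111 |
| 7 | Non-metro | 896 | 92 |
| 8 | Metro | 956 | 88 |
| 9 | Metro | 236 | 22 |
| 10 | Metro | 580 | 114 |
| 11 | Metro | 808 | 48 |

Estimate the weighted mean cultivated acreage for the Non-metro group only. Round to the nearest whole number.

Non-metro rows: 1, 2, 3, 4, 7
Weighted sum = 480×41 + 680×24 + 908×33 + 848×79 + 896×92
  = 215388
Sum of weights = 41 + 24 + 33 + 79 + 92 = 269
Weighted mean = 215388 / 269 = 800.69888

801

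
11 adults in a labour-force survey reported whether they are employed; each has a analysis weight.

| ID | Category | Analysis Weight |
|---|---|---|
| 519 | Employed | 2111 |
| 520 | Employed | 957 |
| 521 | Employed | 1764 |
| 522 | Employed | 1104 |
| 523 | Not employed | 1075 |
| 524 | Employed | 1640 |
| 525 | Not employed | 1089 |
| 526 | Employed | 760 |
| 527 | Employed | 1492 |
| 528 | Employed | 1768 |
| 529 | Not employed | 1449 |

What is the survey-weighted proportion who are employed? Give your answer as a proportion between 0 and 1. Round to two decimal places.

0.76

Sum of weights for 'Employed' = 2111 + 957 + 1764 + 1104 + 1640 + 760 + 1492 + 1768 = 11596
Total weight = 2111 + 957 + 1764 + 1104 + 1075 + 1640 + 1089 + 760 + 1492 + 1768 + 1449 = 15209
Weighted proportion = 11596 / 15209 = 0.76244329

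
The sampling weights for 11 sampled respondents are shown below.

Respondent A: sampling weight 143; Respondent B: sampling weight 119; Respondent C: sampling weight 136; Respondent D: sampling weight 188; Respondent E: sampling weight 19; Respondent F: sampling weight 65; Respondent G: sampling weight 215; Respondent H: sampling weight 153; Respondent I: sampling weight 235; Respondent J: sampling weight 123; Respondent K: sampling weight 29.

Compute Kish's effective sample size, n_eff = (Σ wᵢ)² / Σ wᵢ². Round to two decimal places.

Σ wᵢ = 1425
Σ wᵢ² = 233865
n_eff = 1425² / 233865 = 2030625 / 233865 = 8.682894

8.68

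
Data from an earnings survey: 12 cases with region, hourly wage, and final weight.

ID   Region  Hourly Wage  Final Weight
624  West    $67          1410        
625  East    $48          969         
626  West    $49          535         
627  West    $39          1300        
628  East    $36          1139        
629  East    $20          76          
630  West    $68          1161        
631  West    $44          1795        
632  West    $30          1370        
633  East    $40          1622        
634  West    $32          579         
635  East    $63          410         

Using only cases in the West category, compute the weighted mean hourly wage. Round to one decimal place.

47.7

West rows: 624, 626, 627, 630, 631, 632, 634
Weighted sum = 67×1410 + 49×535 + 39×1300 + 68×1161 + 44×1795 + 30×1370 + 32×579
  = 388941
Sum of weights = 8150
Weighted mean = 388941 / 8150 = 47.722822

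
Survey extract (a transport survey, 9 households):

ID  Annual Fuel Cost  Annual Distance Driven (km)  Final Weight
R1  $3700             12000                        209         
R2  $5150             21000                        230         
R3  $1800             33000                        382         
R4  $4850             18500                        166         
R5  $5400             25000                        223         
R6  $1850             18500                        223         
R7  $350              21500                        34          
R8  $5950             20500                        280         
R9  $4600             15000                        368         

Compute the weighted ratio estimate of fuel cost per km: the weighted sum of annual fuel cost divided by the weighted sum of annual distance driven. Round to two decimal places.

0.19

Σ wᵢ·y = 3700×209 + 5150×230 + 1800×382 + 4850×166 + 5400×223 + 1850×223 + 350×34 + 5950×280 + 4600×368
  = 8437950
Σ wᵢ·x = 44706500
Ratio = 8437950 / 44706500 = 0.18874101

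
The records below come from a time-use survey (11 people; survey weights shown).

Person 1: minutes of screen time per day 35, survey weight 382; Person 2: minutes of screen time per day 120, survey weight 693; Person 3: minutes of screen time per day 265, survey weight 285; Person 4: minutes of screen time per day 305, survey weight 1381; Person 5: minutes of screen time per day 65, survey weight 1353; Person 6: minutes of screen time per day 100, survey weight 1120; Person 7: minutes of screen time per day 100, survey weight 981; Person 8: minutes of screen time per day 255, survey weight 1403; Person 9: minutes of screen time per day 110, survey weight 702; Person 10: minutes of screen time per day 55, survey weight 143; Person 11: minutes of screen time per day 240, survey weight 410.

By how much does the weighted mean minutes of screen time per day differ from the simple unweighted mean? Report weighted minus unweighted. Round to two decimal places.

Unweighted sum = 35 + 120 + 265 + 305 + 65 + 100 + 100 + 255 + 110 + 55 + 240 = 1650
Unweighted mean = 1650 / 11 = 150
Weighted sum = 35×382 + 120×693 + 265×285 + 305×1381 + 65×1353 + 100×1120 + 100×981 + 255×1403 + 110×702 + 55×143 + 240×410
  = 13370 + 83160 + 75525 + 421205 + 87945 + 112000 + 98100 + 357765 + 77220 + 7865 + 98400 = 1432555
Sum of weights = 382 + 693 + 285 + 1381 + 1353 + 1120 + 981 + 1403 + 702 + 143 + 410 = 8853
Weighted mean = 1432555 / 8853 = 161.81577
Difference (weighted minus unweighted) = 11.815769

11.82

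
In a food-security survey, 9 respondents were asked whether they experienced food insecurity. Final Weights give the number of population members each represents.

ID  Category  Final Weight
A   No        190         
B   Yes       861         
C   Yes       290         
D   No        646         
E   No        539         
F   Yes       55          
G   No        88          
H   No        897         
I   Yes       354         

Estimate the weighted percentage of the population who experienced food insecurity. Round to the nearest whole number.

40

Sum of weights for 'Yes' = 861 + 290 + 55 + 354 = 1560
Total weight = 190 + 861 + 290 + 646 + 539 + 55 + 88 + 897 + 354 = 3920
Weighted proportion = 1560 / 3920 = 0.39795918 → 39.795918%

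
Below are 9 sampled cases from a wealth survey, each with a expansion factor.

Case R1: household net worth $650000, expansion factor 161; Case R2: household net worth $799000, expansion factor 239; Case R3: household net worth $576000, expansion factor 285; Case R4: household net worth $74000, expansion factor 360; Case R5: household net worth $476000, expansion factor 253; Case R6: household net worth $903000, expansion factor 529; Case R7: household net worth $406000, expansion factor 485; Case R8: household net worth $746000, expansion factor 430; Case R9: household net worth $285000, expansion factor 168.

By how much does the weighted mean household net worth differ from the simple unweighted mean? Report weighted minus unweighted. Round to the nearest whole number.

Unweighted sum = 650000 + 799000 + 576000 + 74000 + 476000 + 903000 + 406000 + 746000 + 285000 = 4915000
Unweighted mean = 4915000 / 9 = 546111.11
Weighted sum = 650000×161 + 799000×239 + 576000×285 + 74000×360 + 476000×253 + 903000×529 + 406000×485 + 746000×430 + 285000×168
  = 104650000 + 190961000 + 164160000 + 26640000 + 120428000 + 477687000 + 196910000 + 320780000 + 47880000 = 1650096000
Sum of weights = 161 + 239 + 285 + 360 + 253 + 529 + 485 + 430 + 168 = 2910
Weighted mean = 1650096000 / 2910 = 567043.3
Difference (weighted minus unweighted) = 20932.188

20932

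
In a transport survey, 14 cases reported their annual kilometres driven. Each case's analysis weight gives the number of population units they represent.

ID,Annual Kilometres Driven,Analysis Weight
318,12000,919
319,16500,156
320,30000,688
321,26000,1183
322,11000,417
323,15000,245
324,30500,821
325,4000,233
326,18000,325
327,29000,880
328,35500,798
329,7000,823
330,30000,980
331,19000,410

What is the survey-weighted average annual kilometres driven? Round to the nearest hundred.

Weighted sum = 201884500
Sum of weights = 8878
Weighted mean = 201884500 / 8878 = 22739.863

22700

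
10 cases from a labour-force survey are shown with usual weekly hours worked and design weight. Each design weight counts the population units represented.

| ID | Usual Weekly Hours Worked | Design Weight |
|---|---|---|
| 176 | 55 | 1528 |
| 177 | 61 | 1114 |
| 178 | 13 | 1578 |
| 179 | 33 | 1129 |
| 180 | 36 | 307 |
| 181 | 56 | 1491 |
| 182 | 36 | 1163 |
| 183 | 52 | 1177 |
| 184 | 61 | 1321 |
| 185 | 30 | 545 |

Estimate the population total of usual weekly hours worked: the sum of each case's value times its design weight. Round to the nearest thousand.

504000

Weighted total = 55×1528 + 61×1114 + 13×1578 + 33×1129 + 36×307 + 56×1491 + 36×1163 + 52×1177 + 61×1321 + 30×545
  = 504316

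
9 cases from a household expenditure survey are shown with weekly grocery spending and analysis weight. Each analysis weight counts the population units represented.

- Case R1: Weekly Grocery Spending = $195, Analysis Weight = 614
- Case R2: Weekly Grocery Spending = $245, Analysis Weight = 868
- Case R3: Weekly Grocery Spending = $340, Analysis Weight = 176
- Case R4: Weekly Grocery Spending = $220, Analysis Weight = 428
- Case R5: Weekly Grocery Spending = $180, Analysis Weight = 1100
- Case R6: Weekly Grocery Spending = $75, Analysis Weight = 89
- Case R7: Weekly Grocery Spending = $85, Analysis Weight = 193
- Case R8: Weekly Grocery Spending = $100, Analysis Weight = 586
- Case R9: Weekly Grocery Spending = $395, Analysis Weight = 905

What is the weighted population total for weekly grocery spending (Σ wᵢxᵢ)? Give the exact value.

Weighted total = 195×614 + 245×868 + 340×176 + 220×428 + 180×1100 + 75×89 + 85×193 + 100×586 + 395×905
  = 1123545

1123545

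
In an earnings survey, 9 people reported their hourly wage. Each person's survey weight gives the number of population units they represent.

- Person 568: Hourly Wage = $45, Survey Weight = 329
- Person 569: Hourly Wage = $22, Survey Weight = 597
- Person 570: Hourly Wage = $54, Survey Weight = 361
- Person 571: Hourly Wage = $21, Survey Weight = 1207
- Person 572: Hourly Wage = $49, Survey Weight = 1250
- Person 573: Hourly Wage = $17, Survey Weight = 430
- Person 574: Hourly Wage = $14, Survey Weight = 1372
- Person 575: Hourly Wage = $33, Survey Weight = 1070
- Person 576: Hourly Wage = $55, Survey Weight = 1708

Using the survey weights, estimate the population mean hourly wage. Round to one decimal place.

Weighted sum = 45×329 + 22×597 + 54×361 + 21×1207 + 49×1250 + 17×430 + 14×1372 + 33×1070 + 55×1708
  = 289798
Sum of weights = 329 + 597 + 361 + 1207 + 1250 + 430 + 1372 + 1070 + 1708 = 8324
Weighted mean = 289798 / 8324 = 34.814753

34.8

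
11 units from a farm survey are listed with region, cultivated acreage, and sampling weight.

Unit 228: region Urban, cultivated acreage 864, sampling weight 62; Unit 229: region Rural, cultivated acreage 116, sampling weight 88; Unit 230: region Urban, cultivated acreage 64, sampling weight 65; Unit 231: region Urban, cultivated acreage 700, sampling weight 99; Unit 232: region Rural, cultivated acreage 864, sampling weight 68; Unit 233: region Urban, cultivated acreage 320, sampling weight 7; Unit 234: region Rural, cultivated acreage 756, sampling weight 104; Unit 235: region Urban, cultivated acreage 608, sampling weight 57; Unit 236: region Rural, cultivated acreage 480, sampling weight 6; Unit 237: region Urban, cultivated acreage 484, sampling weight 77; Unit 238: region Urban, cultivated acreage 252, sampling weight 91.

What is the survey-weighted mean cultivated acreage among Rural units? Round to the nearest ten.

570

Rural rows: 229, 232, 234, 236
Weighted sum = 116×88 + 864×68 + 756×104 + 480×6
  = 10208 + 58752 + 78624 + 2880 = 150464
Sum of weights = 266
Weighted mean = 150464 / 266 = 565.65414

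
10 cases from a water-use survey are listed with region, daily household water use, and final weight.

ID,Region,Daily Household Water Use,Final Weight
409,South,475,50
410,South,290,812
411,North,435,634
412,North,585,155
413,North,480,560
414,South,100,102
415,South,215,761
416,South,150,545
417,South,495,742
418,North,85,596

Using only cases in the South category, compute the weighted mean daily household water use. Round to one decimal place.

South rows: 409, 410, 414, 415, 416, 417
Weighted sum = 475×50 + 290×812 + 100×102 + 215×761 + 150×545 + 495×742
  = 882085
Sum of weights = 50 + 812 + 102 + 761 + 545 + 742 = 3012
Weighted mean = 882085 / 3012 = 292.85691

292.9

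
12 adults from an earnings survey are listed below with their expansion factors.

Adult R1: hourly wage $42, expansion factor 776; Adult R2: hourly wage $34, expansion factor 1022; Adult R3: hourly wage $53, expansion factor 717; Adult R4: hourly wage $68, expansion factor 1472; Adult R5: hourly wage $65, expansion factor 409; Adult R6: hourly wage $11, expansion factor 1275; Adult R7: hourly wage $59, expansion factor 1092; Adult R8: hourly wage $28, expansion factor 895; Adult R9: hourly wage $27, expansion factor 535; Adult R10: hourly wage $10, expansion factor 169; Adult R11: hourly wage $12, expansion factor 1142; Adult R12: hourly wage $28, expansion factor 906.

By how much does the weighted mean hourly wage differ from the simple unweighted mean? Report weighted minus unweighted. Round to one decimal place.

Unweighted sum = 42 + 34 + 53 + 68 + 65 + 11 + 59 + 28 + 27 + 10 + 12 + 28 = 437
Unweighted mean = 437 / 12 = 36.416667
Weighted sum = 390742
Sum of weights = 776 + 1022 + 717 + 1472 + 409 + 1275 + 1092 + 895 + 535 + 169 + 1142 + 906 = 10410
Weighted mean = 390742 / 10410 = 37.535255
Difference (weighted minus unweighted) = 1.1185879

1.1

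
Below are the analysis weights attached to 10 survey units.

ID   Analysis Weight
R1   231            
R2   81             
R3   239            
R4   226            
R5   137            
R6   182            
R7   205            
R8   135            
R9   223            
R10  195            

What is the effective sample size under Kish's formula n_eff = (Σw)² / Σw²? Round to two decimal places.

9.34

Σ wᵢ = 231 + 81 + 239 + 226 + 137 + 182 + 205 + 135 + 223 + 195 = 1854
Σ wᵢ² = 53361 + 6561 + 57121 + 51076 + 18769 + 33124 + 42025 + 18225 + 49729 + 38025 = 368016
n_eff = 1854² / 368016 = 3437316 / 368016 = 9.3401265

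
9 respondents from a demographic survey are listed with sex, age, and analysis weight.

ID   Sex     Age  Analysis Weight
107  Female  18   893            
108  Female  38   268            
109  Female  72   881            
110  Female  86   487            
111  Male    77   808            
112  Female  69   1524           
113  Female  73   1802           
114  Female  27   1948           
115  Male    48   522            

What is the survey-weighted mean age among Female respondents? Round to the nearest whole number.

54

Female rows: 107, 108, 109, 110, 112, 113, 114
Weighted sum = 18×893 + 38×268 + 72×881 + 86×487 + 69×1524 + 73×1802 + 27×1948
  = 16074 + 10184 + 63432 + 41882 + 105156 + 131546 + 52596 = 420870
Sum of weights = 893 + 268 + 881 + 487 + 1524 + 1802 + 1948 = 7803
Weighted mean = 420870 / 7803 = 53.936947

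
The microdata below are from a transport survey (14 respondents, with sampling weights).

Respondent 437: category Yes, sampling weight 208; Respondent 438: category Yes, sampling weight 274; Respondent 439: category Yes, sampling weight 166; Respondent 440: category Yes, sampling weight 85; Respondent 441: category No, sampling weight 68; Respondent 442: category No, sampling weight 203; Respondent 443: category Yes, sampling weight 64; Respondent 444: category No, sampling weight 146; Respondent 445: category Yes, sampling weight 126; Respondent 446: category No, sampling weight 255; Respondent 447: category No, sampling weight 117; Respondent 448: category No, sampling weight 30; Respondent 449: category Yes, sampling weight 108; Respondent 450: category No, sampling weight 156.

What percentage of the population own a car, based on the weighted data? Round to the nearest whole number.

Sum of weights for 'Yes' = 208 + 274 + 166 + 85 + 64 + 126 + 108 = 1031
Total weight = 2006
Weighted proportion = 1031 / 2006 = 0.51395813 → 51.395813%

51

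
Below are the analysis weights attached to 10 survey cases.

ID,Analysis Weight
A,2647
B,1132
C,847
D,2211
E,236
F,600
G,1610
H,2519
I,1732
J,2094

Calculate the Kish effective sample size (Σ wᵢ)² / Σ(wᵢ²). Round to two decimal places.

7.97

Σ wᵢ = 2647 + 1132 + 847 + 2211 + 236 + 600 + 1610 + 2519 + 1732 + 2094 = 15628
Σ wᵢ² = 7006609 + 1281424 + 717409 + 4888521 + 55696 + 360000 + 2592100 + 6345361 + 2999824 + 4384836 = 30631780
n_eff = 15628² / 30631780 = 244234384 / 30631780 = 7.9732351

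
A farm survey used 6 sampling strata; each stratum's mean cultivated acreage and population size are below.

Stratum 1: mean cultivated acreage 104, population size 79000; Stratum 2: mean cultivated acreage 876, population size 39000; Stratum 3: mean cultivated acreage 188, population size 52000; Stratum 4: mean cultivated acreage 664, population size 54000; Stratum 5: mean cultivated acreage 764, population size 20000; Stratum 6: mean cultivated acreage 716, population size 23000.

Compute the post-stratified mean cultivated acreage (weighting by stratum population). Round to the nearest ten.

450

Σ Nₕ·x̄ₕ = 104×79000 + 876×39000 + 188×52000 + 664×54000 + 764×20000 + 716×23000
  = 119760000
Σ Nₕ = 79000 + 39000 + 52000 + 54000 + 20000 + 23000 = 267000
Overall mean = 119760000 / 267000 = 448.53933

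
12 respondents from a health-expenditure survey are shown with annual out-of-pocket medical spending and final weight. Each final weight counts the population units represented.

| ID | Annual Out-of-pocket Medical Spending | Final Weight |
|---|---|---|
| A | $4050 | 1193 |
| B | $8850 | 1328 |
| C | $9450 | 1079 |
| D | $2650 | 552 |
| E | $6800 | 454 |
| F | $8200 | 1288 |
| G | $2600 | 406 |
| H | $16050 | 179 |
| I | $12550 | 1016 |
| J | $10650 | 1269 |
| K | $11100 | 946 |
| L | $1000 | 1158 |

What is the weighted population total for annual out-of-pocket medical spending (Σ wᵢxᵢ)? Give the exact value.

Weighted total = 4050×1193 + 8850×1328 + 9450×1079 + 2650×552 + 6800×454 + 8200×1288 + 2600×406 + 16050×179 + 12550×1016 + 10650×1269 + 11100×946 + 1000×1158
  = 4831650 + 11752800 + 10196550 + 1462800 + 3087200 + 10561600 + 1055600 + 2872950 + 12750800 + 13514850 + 10500600 + 1158000 = 83745400

83745400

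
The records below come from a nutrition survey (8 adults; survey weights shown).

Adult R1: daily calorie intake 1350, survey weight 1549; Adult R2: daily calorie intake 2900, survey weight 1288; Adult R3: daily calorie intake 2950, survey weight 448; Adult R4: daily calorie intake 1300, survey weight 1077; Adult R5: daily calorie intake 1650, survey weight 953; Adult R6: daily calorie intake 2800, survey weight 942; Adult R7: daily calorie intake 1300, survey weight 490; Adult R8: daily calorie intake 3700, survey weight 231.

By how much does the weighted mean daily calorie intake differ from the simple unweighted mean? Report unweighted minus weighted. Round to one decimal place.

Unweighted sum = 1350 + 2900 + 2950 + 1300 + 1650 + 2800 + 1300 + 3700 = 17950
Unweighted mean = 17950 / 8 = 2243.75
Weighted sum = 14249800
Sum of weights = 1549 + 1288 + 448 + 1077 + 953 + 942 + 490 + 231 = 6978
Weighted mean = 14249800 / 6978 = 2042.1038
Difference (unweighted minus weighted) = 201.64625

201.6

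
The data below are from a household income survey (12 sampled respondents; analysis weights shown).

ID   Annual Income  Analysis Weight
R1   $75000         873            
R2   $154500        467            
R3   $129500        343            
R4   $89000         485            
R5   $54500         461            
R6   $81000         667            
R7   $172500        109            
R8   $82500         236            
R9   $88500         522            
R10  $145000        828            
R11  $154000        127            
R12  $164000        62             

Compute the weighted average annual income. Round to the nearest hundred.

Weighted sum = 538617000
Sum of weights = 873 + 467 + 343 + 485 + 461 + 667 + 109 + 236 + 522 + 828 + 127 + 62 = 5180
Weighted mean = 538617000 / 5180 = 103980.12

104000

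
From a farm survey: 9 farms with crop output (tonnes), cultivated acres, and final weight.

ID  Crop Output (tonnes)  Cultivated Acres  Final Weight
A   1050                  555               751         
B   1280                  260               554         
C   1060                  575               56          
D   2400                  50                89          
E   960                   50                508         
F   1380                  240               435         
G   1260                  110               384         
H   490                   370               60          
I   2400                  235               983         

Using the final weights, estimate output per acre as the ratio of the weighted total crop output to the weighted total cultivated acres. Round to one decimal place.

5.6

Σ wᵢ·y = 1050×751 + 1280×554 + 1060×56 + 2400×89 + 960×508 + 1380×435 + 1260×384 + 490×60 + 2400×983
  = 788550 + 709120 + 59360 + 213600 + 487680 + 600300 + 483840 + 29400 + 2359200 = 5731050
Σ wᵢ·x = 555×751 + 260×554 + 575×56 + 50×89 + 50×508 + 240×435 + 110×384 + 370×60 + 235×983
  = 416805 + 144040 + 32200 + 4450 + 25400 + 104400 + 42240 + 22200 + 231005 = 1022740
Ratio = 5731050 / 1022740 = 5.6036236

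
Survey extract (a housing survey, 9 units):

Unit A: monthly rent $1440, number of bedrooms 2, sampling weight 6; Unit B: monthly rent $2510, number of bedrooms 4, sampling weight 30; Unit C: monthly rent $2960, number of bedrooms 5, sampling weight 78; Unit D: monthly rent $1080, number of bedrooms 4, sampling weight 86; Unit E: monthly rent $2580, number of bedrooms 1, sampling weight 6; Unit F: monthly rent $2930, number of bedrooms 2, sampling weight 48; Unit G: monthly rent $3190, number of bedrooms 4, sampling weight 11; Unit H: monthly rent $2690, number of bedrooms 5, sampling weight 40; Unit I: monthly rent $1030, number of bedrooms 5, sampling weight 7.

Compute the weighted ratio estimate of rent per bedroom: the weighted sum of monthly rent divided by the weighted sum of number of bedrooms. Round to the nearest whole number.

572

Σ wᵢ·y = 713720
Σ wᵢ·x = 2×6 + 4×30 + 5×78 + 4×86 + 1×6 + 2×48 + 4×11 + 5×40 + 5×7
  = 12 + 120 + 390 + 344 + 6 + 96 + 44 + 200 + 35 = 1247
Ratio = 713720 / 1247 = 572.34964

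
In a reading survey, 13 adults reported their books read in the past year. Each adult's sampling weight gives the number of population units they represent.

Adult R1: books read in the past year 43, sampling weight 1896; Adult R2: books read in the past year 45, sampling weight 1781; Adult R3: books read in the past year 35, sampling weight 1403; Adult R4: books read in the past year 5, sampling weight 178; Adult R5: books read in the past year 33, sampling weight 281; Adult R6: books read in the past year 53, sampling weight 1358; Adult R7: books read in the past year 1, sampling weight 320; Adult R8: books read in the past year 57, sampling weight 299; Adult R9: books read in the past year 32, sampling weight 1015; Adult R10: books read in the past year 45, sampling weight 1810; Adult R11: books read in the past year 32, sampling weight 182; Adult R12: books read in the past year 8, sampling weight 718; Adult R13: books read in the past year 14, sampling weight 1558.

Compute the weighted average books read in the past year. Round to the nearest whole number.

36

Weighted sum = 457588
Sum of weights = 12799
Weighted mean = 457588 / 12799 = 35.751856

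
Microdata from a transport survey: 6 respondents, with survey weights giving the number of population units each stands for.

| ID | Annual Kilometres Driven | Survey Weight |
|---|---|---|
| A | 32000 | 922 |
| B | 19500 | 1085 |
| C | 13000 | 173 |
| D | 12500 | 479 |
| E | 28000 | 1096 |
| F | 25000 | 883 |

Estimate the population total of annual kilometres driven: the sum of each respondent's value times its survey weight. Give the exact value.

Weighted total = 32000×922 + 19500×1085 + 13000×173 + 12500×479 + 28000×1096 + 25000×883
  = 29504000 + 21157500 + 2249000 + 5987500 + 30688000 + 22075000 = 111661000

111661000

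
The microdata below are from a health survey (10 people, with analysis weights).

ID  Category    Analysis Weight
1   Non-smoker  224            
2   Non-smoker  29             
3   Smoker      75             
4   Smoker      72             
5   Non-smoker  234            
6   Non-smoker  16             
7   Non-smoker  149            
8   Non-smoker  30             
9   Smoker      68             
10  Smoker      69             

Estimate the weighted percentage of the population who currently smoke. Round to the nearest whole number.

29

Sum of weights for 'Smoker' = 75 + 72 + 68 + 69 = 284
Total weight = 224 + 29 + 75 + 72 + 234 + 16 + 149 + 30 + 68 + 69 = 966
Weighted proportion = 284 / 966 = 0.29399586 → 29.399586%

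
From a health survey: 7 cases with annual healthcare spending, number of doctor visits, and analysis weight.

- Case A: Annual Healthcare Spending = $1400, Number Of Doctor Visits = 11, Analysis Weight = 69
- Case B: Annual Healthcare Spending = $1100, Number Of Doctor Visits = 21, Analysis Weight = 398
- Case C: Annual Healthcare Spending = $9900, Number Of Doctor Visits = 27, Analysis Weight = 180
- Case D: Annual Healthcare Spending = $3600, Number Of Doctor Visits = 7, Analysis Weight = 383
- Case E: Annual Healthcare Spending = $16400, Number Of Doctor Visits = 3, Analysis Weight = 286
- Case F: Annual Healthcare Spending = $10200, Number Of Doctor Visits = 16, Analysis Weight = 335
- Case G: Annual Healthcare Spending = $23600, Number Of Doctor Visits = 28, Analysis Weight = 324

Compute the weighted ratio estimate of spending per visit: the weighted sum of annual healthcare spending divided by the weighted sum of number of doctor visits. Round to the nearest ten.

Σ wᵢ·y = 1400×69 + 1100×398 + 9900×180 + 3600×383 + 16400×286 + 10200×335 + 23600×324
  = 96600 + 437800 + 1782000 + 1378800 + 4690400 + 3417000 + 7646400 = 19449000
Σ wᵢ·x = 11×69 + 21×398 + 27×180 + 7×383 + 3×286 + 16×335 + 28×324
  = 759 + 8358 + 4860 + 2681 + 858 + 5360 + 9072 = 31948
Ratio = 19449000 / 31948 = 608.7705

610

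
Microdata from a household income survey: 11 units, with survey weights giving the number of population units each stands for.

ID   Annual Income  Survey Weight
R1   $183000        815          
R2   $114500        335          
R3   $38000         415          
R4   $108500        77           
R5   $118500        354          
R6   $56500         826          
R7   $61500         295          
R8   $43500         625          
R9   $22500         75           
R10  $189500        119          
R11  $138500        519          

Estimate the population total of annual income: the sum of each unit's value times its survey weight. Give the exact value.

Weighted total = 183000×815 + 114500×335 + 38000×415 + 108500×77 + 118500×354 + 56500×826 + 61500×295 + 43500×625 + 22500×75 + 189500×119 + 138500×519
  = 149145000 + 38357500 + 15770000 + 8354500 + 41949000 + 46669000 + 18142500 + 27187500 + 1687500 + 22550500 + 71881500 = 441694500

441694500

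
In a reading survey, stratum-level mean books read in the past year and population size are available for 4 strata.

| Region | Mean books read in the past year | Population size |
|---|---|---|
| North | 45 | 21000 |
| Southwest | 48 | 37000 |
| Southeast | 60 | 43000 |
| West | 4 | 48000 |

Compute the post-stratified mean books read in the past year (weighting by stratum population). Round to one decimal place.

36.9

Σ Nₕ·x̄ₕ = 45×21000 + 48×37000 + 60×43000 + 4×48000
  = 945000 + 1776000 + 2580000 + 192000 = 5493000
Σ Nₕ = 21000 + 37000 + 43000 + 48000 = 149000
Overall mean = 5493000 / 149000 = 36.865772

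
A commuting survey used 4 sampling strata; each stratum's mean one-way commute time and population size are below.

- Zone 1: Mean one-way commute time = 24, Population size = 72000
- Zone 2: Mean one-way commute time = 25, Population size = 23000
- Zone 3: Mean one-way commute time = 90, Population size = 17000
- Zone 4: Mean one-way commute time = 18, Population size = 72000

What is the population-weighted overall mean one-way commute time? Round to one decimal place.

Σ Nₕ·x̄ₕ = 24×72000 + 25×23000 + 90×17000 + 18×72000
  = 1728000 + 575000 + 1530000 + 1296000 = 5129000
Σ Nₕ = 72000 + 23000 + 17000 + 72000 = 184000
Overall mean = 5129000 / 184000 = 27.875

27.9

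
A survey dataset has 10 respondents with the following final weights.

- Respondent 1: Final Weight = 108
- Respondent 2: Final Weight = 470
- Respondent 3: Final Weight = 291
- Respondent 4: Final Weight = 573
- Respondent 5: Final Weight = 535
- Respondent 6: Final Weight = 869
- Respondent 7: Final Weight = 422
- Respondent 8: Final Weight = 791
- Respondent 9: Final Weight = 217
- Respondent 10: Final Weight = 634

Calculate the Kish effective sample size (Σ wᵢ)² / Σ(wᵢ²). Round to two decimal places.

Σ wᵢ = 108 + 470 + 291 + 573 + 535 + 869 + 422 + 791 + 217 + 634 = 4910
Σ wᵢ² = 11664 + 220900 + 84681 + 328329 + 286225 + 755161 + 178084 + 625681 + 47089 + 401956 = 2939770
n_eff = 4910² / 2939770 = 24108100 / 2939770 = 8.2006756

8.20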